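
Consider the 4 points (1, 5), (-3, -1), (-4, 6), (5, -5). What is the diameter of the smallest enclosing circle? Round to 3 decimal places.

14.213

The minimum enclosing circle of a finite set is fixed by two of the points (as a diameter) or three (as a circumcircle).
The farthest pair is (-4, 6)–(5, -5) with squared distance 202. The circle on this segment as diameter has centre (0.5, 0.5) and r² = 202/4 = 50.5.
Check (1, 5): distance² to centre = 20.5 ≤ 50.5, so it lies inside.
All remaining points lie in this disk, and no smaller disk contains both endpoints, so this is the minimum enclosing circle.
Diameter = 2r = 2√(50.5) ≈ 14.213.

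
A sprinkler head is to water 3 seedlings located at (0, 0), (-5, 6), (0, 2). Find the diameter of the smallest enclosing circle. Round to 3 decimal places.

7.810

Call the three points A, B, C in the order given.
Side lengths²: AB² = 61, AC² = 4, BC² = 41.
Since AB² = 61 ≥ 41 + 4 = 45, the angle opposite AB is not acute, so the smallest enclosing circle has AB as diameter.
Centre = midpoint of AB = (-2.5, 3), r² = 61/4 = 15.25.
Diameter = 2r = 2√(15.25) ≈ 7.810.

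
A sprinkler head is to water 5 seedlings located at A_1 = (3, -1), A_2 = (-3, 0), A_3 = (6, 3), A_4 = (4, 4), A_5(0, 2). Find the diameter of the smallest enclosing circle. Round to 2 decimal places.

9.49

The farthest pair is A_2–A_3 with squared distance 90. The circle on this segment as diameter has centre (1.5, 1.5) and r² = 90/4 = 22.5.
Check A_1: distance² to centre = 8.5 ≤ 22.5, so it lies inside.
All remaining points lie in this disk, and no smaller disk contains both endpoints, so this is the minimum enclosing circle.
Diameter = 2r = 2√(22.5) ≈ 9.49.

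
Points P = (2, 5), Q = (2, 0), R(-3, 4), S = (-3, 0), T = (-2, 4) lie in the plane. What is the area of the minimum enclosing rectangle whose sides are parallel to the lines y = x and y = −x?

45

In coordinates u = x + y, v = x − y the rectangle is axis-aligned; the map (x,y)→(u,v) scales areas by 2.
u-values: 7, 2, 1, -3, 2; range = 7 − (-3) = 10.
v-values: -3, 2, -7, -3, -6; range = 2 − (-7) = 9.
Area = (10 × 9) / 2 = 45.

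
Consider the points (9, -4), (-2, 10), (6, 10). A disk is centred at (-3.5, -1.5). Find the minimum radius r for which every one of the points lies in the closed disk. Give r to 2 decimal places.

The required radius is the distance from (-3.5, -1.5) to the farthest point.
Squared distances: 162.5, 134.5, 222.5.
Maximum is 222.5, attained at (6, 10).
r = √(222.5) ≈ 14.92.

14.92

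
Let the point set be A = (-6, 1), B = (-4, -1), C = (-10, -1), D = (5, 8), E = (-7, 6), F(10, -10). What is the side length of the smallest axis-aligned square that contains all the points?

The bounding box has width 20 and height 18.
An axis-aligned square enclosing the set must have side ≥ max(width, height).
So the minimum side is max(20, 18) = 20.

20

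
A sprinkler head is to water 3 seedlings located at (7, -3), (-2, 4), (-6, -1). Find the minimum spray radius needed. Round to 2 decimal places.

6.58

Call the three points A, B, C in the order given.
Side lengths²: AB² = 130, AC² = 173, BC² = 41.
Since AC² = 173 ≥ 130 + 41 = 171, the angle opposite AC is not acute, so the smallest enclosing circle has AC as diameter.
Centre = midpoint of AC = (0.5, -2), r² = 173/4 = 43.25.
r = √(43.25) ≈ 6.58.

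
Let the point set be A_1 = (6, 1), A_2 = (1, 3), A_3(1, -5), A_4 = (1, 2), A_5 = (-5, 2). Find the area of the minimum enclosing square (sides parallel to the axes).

The bounding box has width 11 and height 8.
An axis-aligned square enclosing the set must have side ≥ max(width, height).
So the minimum side is max(11, 8) = 11.
Area = 11² = 121.

121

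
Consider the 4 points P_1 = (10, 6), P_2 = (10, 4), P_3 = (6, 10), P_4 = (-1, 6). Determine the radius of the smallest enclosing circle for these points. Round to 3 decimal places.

The farthest pair is P_2–P_4 with squared distance 125. The circle on this segment as diameter has centre (4.5, 5) and r² = 125/4 = 31.25.
Check P_1: distance² to centre = 31.25 ≤ 31.25, so it lies inside.
All remaining points lie in this disk, and no smaller disk contains both endpoints, so this is the minimum enclosing circle.
r = √(31.25) ≈ 5.590.

5.590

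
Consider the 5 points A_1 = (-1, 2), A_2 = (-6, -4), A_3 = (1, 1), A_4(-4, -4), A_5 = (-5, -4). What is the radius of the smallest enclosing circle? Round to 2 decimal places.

A smallest enclosing disk is always determined by at most three of the input points on its boundary.
The farthest pair is A_2–A_3 with squared distance 74. The circle on this segment as diameter has centre (-2.5, -1.5) and r² = 74/4 = 18.5.
Check A_1: distance² to centre = 14.5 ≤ 18.5, so it lies inside.
All remaining points lie in this disk, and no smaller disk contains both endpoints, so this is the minimum enclosing circle.
r = √(18.5) ≈ 4.30.

4.30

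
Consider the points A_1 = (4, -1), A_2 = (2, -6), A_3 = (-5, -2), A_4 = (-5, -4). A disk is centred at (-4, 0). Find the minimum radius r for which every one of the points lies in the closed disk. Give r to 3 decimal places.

8.485

The required radius is the distance from (-4, 0) to the farthest point.
Squared distances: 65, 72, 5, 17.
Maximum is 72, attained at A_2.
r = √72 ≈ 8.485.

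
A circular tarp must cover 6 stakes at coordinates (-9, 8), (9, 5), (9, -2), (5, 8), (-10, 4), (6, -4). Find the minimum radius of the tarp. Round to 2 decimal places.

10.30

A smallest enclosing disk is always determined by at most three of the input points on its boundary.
The farthest pair is (-9, 8)–(9, -2) with squared distance 424. The circle on this segment as diameter has centre (0, 3) and r² = 424/4 = 106.
Check (9, 5): distance² to centre = 85 ≤ 106, so it lies inside.
All remaining points lie in this disk, and no smaller disk contains both endpoints, so this is the minimum enclosing circle.
r = √106 ≈ 10.30.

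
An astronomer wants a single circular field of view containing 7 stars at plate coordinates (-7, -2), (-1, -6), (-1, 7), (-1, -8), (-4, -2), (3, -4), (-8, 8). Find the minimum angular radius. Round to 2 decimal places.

8.73

The farthest pair is (-1, -8)–(-8, 8) with squared distance 305. The circle on this segment as diameter has centre (-4.5, 0) and r² = 305/4 = 76.25.
Check (-7, -2): distance² to centre = 10.25 ≤ 76.25, so it lies inside.
All remaining points lie in this disk, and no smaller disk contains both endpoints, so this is the minimum enclosing circle.
r = √(76.25) ≈ 8.73.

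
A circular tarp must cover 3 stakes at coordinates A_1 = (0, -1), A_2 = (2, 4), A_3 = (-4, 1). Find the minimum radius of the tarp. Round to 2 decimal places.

3.37

Side lengths²: A_1A_2² = 29, A_1A_3² = 20, A_2A_3² = 45.
Since A_2A_3² = 45 < 29 + 20 = 49, the triangle is acute, so the smallest enclosing circle is the circumcircle.
Circumcentre = (-0.875, 2.25), r² = 11.328125.
r = √(11.328125) ≈ 3.37.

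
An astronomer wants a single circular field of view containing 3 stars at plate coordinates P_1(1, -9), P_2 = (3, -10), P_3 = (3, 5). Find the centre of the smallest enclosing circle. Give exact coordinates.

(3, -2.5)

Side lengths²: P_1P_2² = 5, P_1P_3² = 200, P_2P_3² = 225.
Since P_2P_3² = 225 ≥ 200 + 5 = 205, the angle opposite P_2P_3 is not acute, so the smallest enclosing circle has P_2P_3 as diameter.
Centre = midpoint of P_2P_3 = (3, -2.5), r² = 225/4 = 56.25.
Centre = (3, -2.5).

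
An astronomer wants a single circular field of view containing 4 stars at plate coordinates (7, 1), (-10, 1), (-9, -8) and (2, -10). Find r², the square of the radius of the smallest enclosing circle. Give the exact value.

The minimum enclosing circle of a finite set is fixed by two of the points (as a diameter) or three (as a circumcircle).
The minimum enclosing circle is determined by three boundary points: (7, 1), (-10, 1), (-9, -8).
Their circumcentre is (-1.5, -47/18) with r² = 13817/162.
The farthest remaining point (2, -10) is at distance² 10829/162 ≤ 13817/162.

13817/162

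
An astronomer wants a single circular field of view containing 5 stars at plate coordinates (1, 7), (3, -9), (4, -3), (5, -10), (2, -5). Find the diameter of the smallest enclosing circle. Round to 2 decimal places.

17.46

The minimum enclosing circle of a finite set is fixed by two of the points (as a diameter) or three (as a circumcircle).
The farthest pair is (1, 7)–(5, -10) with squared distance 305. The circle on this segment as diameter has centre (3, -1.5) and r² = 305/4 = 76.25.
Check (3, -9): distance² to centre = 56.25 ≤ 76.25, so it lies inside.
All remaining points lie in this disk, and no smaller disk contains both endpoints, so this is the minimum enclosing circle.
Diameter = 2r = 2√(76.25) ≈ 17.46.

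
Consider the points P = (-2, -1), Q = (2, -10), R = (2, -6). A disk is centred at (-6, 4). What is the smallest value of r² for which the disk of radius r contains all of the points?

260

The required radius is the distance from (-6, 4) to the farthest point.
Squared distances: 41, 260, 164.
Maximum is 260, attained at Q.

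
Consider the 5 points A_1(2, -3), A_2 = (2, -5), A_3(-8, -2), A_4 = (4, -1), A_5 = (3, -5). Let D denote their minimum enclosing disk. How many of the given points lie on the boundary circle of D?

3

A smallest enclosing disk is always determined by at most three of the input points on its boundary.
The minimum enclosing circle is determined by three boundary points: A_3, A_4, A_5.
Their circumcentre is (-187/94, -153/94) with r² = 160225/4418.
The farthest remaining point A_2 is at distance² 120557/4418 ≤ 160225/4418.
The points at distance exactly r from the centre are A_3, A_4, A_5 — 3 points.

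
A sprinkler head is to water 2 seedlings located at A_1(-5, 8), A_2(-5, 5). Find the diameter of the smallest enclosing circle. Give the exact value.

3

The smallest circle enclosing two points has them as diameter endpoints.
Centre = midpoint = (-5, 6.5); r² = |A_1A_2|²/4 = 9/4 = 2.25.
Diameter = 2r = 2√(2.25) = 3.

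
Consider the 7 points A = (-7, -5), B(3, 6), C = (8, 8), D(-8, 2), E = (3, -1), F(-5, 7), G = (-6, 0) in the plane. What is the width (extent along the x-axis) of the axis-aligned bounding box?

max x = 8, min x = -8, so width = 16.

16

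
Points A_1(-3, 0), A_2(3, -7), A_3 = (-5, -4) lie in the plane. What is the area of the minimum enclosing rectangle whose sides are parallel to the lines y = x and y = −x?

39

In coordinates u = x + y, v = x − y the rectangle is axis-aligned; the map (x,y)→(u,v) scales areas by 2.
u-values: -3, -4, -9; range = -3 − (-9) = 6.
v-values: -3, 10, -1; range = 10 − (-3) = 13.
Area = (6 × 13) / 2 = 39.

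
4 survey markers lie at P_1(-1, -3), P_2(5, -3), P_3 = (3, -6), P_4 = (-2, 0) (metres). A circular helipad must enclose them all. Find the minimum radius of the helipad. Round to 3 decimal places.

3.972

The minimum enclosing circle is determined by three boundary points: P_2, P_3, P_4.
Their circumcentre is (19/18, -137/54) with r² = 22997/1458.
The farthest remaining point P_1 is at distance² 6473/1458 ≤ 22997/1458.
r = √(22997/1458) ≈ 3.972.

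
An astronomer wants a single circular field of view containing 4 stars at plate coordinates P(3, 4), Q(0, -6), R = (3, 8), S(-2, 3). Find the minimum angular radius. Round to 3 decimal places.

7.159

A smallest enclosing disk is always determined by at most three of the input points on its boundary.
The farthest pair is Q–R with squared distance 205. The circle on this segment as diameter has centre (1.5, 1) and r² = 205/4 = 51.25.
Check P: distance² to centre = 11.25 ≤ 51.25, so it lies inside.
All remaining points lie in this disk, and no smaller disk contains both endpoints, so this is the minimum enclosing circle.
r = √(51.25) ≈ 7.159.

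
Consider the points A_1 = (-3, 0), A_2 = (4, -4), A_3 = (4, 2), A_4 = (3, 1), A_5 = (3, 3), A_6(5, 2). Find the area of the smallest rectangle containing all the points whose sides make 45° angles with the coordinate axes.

55

In coordinates u = x + y, v = x − y the rectangle is axis-aligned; the map (x,y)→(u,v) scales areas by 2.
u-values: -3, 0, 6, 4, 6, 7; range = 7 − (-3) = 10.
v-values: -3, 8, 2, 2, 0, 3; range = 8 − (-3) = 11.
Area = (10 × 11) / 2 = 55.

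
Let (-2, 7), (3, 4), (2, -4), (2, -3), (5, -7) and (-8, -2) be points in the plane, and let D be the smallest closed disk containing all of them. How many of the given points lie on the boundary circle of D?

The minimum enclosing circle is determined by three boundary points: (-2, 7), (5, -7), (-8, -2).
Their circumcentre is (-1/14, -11/14) with r² = 6305/98.
The farthest remaining point (3, 4) is at distance² 3169/98 ≤ 6305/98.
The points at distance exactly r from the centre are (-2, 7), (5, -7), (-8, -2) — 3 points.

3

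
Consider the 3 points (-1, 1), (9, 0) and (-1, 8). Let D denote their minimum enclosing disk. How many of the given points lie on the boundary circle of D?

Call the three points A, B, C in the order given.
Side lengths²: AB² = 101, AC² = 49, BC² = 164.
Since BC² = 164 ≥ 101 + 49 = 150, the angle opposite BC is not acute, so the smallest enclosing circle has BC as diameter.
Centre = midpoint of BC = (4, 4), r² = 164/4 = 41.
The points at distance exactly r from the centre are (9, 0), (-1, 8) — 2 points.

2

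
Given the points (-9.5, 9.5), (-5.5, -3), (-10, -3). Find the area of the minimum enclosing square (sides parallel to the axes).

156.25

The bounding box has width 4.5 and height 12.5.
An axis-aligned square enclosing the set must have side ≥ max(width, height).
So the minimum side is max(4.5, 12.5) = 12.5.
Area = 12.5² = 156.25.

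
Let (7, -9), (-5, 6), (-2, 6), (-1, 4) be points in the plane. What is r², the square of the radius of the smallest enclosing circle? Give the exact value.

92.25

By Welzl's lemma the MEC is supported by two points (diametrically opposite) or three points (on a circumcircle).
The farthest pair is (7, -9)–(-5, 6) with squared distance 369. The circle on this segment as diameter has centre (1, -1.5) and r² = 369/4 = 92.25.
Check (-2, 6): distance² to centre = 65.25 ≤ 92.25, so it lies inside.
All remaining points lie in this disk, and no smaller disk contains both endpoints, so this is the minimum enclosing circle.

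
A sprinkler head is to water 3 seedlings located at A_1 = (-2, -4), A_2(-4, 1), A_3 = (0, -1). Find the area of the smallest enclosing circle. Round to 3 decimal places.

Side lengths²: A_1A_2² = 29, A_1A_3² = 13, A_2A_3² = 20.
Since A_1A_2² = 29 < 20 + 13 = 33, the triangle is acute, so the smallest enclosing circle is the circumcircle.
Circumcentre = (-2.6875, -1.375), r² = 7.36328125.
Area = π·r² = π·7.36328125 ≈ 23.132.

23.132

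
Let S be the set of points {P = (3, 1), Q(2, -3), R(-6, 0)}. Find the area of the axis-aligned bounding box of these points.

36

x ranges over [-6, 3], width 9.
y ranges over [-3, 1], height 4.
Area = 9 × 4 = 36.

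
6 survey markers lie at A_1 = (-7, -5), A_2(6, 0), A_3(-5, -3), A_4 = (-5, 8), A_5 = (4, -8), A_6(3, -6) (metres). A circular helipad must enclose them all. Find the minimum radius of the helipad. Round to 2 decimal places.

The farthest pair is A_4–A_5 with squared distance 337. The circle on this segment as diameter has centre (-0.5, 0) and r² = 337/4 = 84.25.
Check A_1: distance² to centre = 67.25 ≤ 84.25, so it lies inside.
All remaining points lie in this disk, and no smaller disk contains both endpoints, so this is the minimum enclosing circle.
r = √(84.25) ≈ 9.18.

9.18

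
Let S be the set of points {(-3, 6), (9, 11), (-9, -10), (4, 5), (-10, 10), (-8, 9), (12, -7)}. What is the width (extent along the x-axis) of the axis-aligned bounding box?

max x = 12, min x = -10, so width = 22.

22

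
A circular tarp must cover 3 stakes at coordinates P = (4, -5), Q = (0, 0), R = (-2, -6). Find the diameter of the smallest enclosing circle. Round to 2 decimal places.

Side lengths²: PQ² = 41, PR² = 37, QR² = 40.
Since PQ² = 41 < 40 + 37 = 77, the triangle is acute, so the smallest enclosing circle is the circumcircle.
Circumcentre = (23/34, -121/34), r² = 7585/578.
Diameter = 2r = 2√(7585/578) ≈ 7.25.

7.25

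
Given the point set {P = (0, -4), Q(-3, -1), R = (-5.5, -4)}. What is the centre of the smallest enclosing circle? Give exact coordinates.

(-2.75, -3.75)

Side lengths²: PQ² = 18, PR² = 30.25, QR² = 15.25.
Since PR² = 30.25 < 18 + 15.25 = 33.25, the triangle is acute, so the smallest enclosing circle is the circumcircle.
Circumcentre = (-2.75, -3.75), r² = 7.625.
Centre = (-2.75, -3.75).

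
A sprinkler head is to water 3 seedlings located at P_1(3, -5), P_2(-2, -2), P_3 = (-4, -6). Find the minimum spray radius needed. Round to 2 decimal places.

3.55

Side lengths²: P_1P_2² = 34, P_1P_3² = 50, P_2P_3² = 20.
Since P_1P_3² = 50 < 34 + 20 = 54, the triangle is acute, so the smallest enclosing circle is the circumcircle.
Circumcentre = (-7/13, -68/13), r² = 2125/169.
r = √(2125/169) ≈ 3.55.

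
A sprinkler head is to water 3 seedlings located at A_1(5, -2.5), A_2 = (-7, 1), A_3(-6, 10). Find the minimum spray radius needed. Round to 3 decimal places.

Side lengths²: A_1A_2² = 156.25, A_1A_3² = 277.25, A_2A_3² = 82.
Since A_1A_3² = 277.25 ≥ 156.25 + 82 = 238.25, the angle opposite A_1A_3 is not acute, so the smallest enclosing circle has A_1A_3 as diameter.
Centre = midpoint of A_1A_3 = (-0.5, 3.75), r² = 277.25/4 = 69.3125.
r = √(69.3125) ≈ 8.325.

8.325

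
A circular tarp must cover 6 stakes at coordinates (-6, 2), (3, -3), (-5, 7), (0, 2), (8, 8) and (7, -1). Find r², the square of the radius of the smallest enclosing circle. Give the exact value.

A smallest enclosing disk is always determined by at most three of the input points on its boundary.
The minimum enclosing circle is determined by three boundary points: (-6, 2), (8, 8), (7, -1).
Their circumcentre is (1.35, 251/60) with r² = 105821/1800.
The farthest remaining point (3, -3) is at distance² 97781/1800 ≤ 105821/1800.

105821/1800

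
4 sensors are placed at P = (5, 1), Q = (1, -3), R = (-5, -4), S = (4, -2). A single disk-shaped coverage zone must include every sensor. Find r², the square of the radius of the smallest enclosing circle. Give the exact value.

31.25

The minimum enclosing circle of a finite set is fixed by two of the points (as a diameter) or three (as a circumcircle).
The farthest pair is P–R with squared distance 125. The circle on this segment as diameter has centre (0, -1.5) and r² = 125/4 = 31.25.
Check Q: distance² to centre = 3.25 ≤ 31.25, so it lies inside.
All remaining points lie in this disk, and no smaller disk contains both endpoints, so this is the minimum enclosing circle.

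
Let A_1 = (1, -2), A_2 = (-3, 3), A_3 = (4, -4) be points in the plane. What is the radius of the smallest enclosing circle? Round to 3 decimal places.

Side lengths²: A_1A_2² = 41, A_1A_3² = 13, A_2A_3² = 98.
Since A_2A_3² = 98 ≥ 41 + 13 = 54, the angle opposite A_2A_3 is not acute, so the smallest enclosing circle has A_2A_3 as diameter.
Centre = midpoint of A_2A_3 = (0.5, -0.5), r² = 98/4 = 24.5.
r = √(24.5) ≈ 4.950.

4.950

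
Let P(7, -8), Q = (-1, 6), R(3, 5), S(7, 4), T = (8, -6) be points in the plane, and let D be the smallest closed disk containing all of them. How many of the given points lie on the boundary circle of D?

A smallest enclosing disk is always determined by at most three of the input points on its boundary.
The farthest pair is P–Q with squared distance 260. The circle on this segment as diameter has centre (3, -1) and r² = 260/4 = 65.
Check R: distance² to centre = 36 ≤ 65, so it lies inside.
All remaining points lie in this disk, and no smaller disk contains both endpoints, so this is the minimum enclosing circle.
The points at distance exactly r from the centre are P, Q — 2 points.

2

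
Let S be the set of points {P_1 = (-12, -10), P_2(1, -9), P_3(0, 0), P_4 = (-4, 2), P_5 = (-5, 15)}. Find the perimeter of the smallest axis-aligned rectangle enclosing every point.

76

Width = max x − min x = 1 − (-12) = 13.
Height = max y − min y = 15 − (-10) = 25.
Perimeter = 2(13 + 25) = 76.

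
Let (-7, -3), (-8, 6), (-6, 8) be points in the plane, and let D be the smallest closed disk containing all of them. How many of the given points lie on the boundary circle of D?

2

Call the three points A, B, C in the order given.
Side lengths²: AB² = 82, AC² = 122, BC² = 8.
Since AC² = 122 ≥ 82 + 8 = 90, the angle opposite AC is not acute, so the smallest enclosing circle has AC as diameter.
Centre = midpoint of AC = (-6.5, 2.5), r² = 122/4 = 30.5.
The points at distance exactly r from the centre are (-7, -3), (-6, 8) — 2 points.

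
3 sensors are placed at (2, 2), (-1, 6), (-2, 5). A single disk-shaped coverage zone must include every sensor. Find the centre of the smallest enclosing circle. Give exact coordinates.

(3/14, 53/14)

Call the three points A, B, C in the order given.
Side lengths²: AB² = 25, AC² = 25, BC² = 2.
Since AC² = 25 < 25 + 2 = 27, the triangle is acute, so the smallest enclosing circle is the circumcircle.
Circumcentre = (3/14, 53/14), r² = 625/98.
Centre = (3/14, 53/14).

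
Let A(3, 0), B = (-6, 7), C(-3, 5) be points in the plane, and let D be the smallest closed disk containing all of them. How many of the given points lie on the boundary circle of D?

Side lengths²: AB² = 130, AC² = 61, BC² = 13.
Since AB² = 130 ≥ 61 + 13 = 74, the angle opposite AB is not acute, so the smallest enclosing circle has AB as diameter.
Centre = midpoint of AB = (-1.5, 3.5), r² = 130/4 = 32.5.
The points at distance exactly r from the centre are A, B — 2 points.

2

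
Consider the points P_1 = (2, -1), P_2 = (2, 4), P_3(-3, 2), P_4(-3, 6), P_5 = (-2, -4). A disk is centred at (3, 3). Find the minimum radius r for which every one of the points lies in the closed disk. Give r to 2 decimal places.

8.60

The required radius is the distance from (3, 3) to the farthest point.
Squared distances: 17, 2, 37, 45, 74.
Maximum is 74, attained at P_5.
r = √74 ≈ 8.60.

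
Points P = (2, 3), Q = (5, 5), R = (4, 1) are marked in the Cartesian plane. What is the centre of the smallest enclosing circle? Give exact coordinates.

(4.1, 3.1)

Side lengths²: PQ² = 13, PR² = 8, QR² = 17.
Since QR² = 17 < 13 + 8 = 21, the triangle is acute, so the smallest enclosing circle is the circumcircle.
Circumcentre = (4.1, 3.1), r² = 4.42.
Centre = (4.1, 3.1).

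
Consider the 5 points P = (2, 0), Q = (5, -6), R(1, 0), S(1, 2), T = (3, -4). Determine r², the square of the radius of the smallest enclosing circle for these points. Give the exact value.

A smallest enclosing disk is always determined by at most three of the input points on its boundary.
The farthest pair is Q–S with squared distance 80. The circle on this segment as diameter has centre (3, -2) and r² = 80/4 = 20.
Check P: distance² to centre = 5 ≤ 20, so it lies inside.
All remaining points lie in this disk, and no smaller disk contains both endpoints, so this is the minimum enclosing circle.

20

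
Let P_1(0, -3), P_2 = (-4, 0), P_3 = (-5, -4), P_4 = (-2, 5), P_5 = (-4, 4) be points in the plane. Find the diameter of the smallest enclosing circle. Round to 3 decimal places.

By Welzl's lemma the MEC is supported by two points (diametrically opposite) or three points (on a circumcircle).
The minimum enclosing circle is determined by three boundary points: P_1, P_3, P_4.
Their circumcentre is (-23/7, 3/7) with r² = 1105/49.
The farthest remaining point P_5 is at distance² 650/49 ≤ 1105/49.
Diameter = 2r = 2√(1105/49) ≈ 9.498.

9.498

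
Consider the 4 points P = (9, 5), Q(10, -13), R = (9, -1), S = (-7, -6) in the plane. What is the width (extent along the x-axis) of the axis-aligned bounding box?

17

max x = 10, min x = -7, so width = 17.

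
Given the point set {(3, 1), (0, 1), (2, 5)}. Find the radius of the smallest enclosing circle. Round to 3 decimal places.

2.305

Call the three points A, B, C in the order given.
Side lengths²: AB² = 9, AC² = 17, BC² = 20.
Since BC² = 20 < 17 + 9 = 26, the triangle is acute, so the smallest enclosing circle is the circumcircle.
Circumcentre = (1.5, 2.75), r² = 5.3125.
r = √(5.3125) ≈ 2.305.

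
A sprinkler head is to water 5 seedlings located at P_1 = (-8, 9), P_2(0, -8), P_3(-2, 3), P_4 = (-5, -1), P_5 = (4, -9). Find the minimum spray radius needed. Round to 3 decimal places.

The farthest pair is P_1–P_5 with squared distance 468. The circle on this segment as diameter has centre (-2, 0) and r² = 468/4 = 117.
Check P_2: distance² to centre = 68 ≤ 117, so it lies inside.
All remaining points lie in this disk, and no smaller disk contains both endpoints, so this is the minimum enclosing circle.
r = √117 ≈ 10.817.

10.817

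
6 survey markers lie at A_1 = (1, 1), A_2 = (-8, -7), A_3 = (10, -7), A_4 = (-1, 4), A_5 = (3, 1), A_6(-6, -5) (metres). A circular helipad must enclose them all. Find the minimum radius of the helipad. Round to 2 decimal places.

By Welzl's lemma the MEC is supported by two points (diametrically opposite) or three points (on a circumcircle).
The minimum enclosing circle is determined by three boundary points: A_2, A_3, A_4.
Their circumcentre is (1, -5) with r² = 85.
The farthest remaining point A_6 is at distance² 49 ≤ 85.
r = √85 ≈ 9.22.

9.22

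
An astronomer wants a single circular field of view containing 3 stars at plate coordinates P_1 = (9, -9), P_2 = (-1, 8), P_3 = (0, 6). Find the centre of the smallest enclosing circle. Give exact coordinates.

Side lengths²: P_1P_2² = 389, P_1P_3² = 306, P_2P_3² = 5.
Since P_1P_2² = 389 ≥ 306 + 5 = 311, the angle opposite P_1P_2 is not acute, so the smallest enclosing circle has P_1P_2 as diameter.
Centre = midpoint of P_1P_2 = (4, -0.5), r² = 389/4 = 97.25.
Centre = (4, -0.5).

(4, -0.5)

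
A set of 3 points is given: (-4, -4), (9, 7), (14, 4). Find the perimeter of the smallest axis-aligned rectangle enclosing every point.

58

Width = max x − min x = 14 − (-4) = 18.
Height = max y − min y = 7 − (-4) = 11.
Perimeter = 2(18 + 11) = 58.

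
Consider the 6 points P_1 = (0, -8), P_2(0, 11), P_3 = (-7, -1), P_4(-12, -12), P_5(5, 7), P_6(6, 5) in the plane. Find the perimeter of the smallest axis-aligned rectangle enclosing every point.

Width = max x − min x = 6 − (-12) = 18.
Height = max y − min y = 11 − (-12) = 23.
Perimeter = 2(18 + 23) = 82.

82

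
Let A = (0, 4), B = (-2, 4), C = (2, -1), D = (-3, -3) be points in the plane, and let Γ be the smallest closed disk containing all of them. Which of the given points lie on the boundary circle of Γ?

A, C, D

By Welzl's lemma the MEC is supported by two points (diametrically opposite) or three points (on a circumcircle).
The farthest pair is A–D with squared distance 58. The circle on this segment as diameter has centre (-1.5, 0.5) and r² = 58/4 = 14.5.
Check B: distance² to centre = 12.5 ≤ 14.5, so it lies inside.
All remaining points lie in this disk, and no smaller disk contains both endpoints, so this is the minimum enclosing circle.
The points at distance exactly r from the centre are A, C, D — 3 points.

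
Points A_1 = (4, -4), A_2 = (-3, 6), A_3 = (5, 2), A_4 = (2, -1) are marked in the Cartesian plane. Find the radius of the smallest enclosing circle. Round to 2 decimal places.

6.10

A smallest enclosing disk is always determined by at most three of the input points on its boundary.
The farthest pair is A_1–A_2 with squared distance 149. The circle on this segment as diameter has centre (0.5, 1) and r² = 149/4 = 37.25.
Check A_3: distance² to centre = 21.25 ≤ 37.25, so it lies inside.
All remaining points lie in this disk, and no smaller disk contains both endpoints, so this is the minimum enclosing circle.
r = √(37.25) ≈ 6.10.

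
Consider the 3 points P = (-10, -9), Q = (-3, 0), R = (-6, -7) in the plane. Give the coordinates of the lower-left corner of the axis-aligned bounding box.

x-range [-10, -3], y-range [-9, 0].
The lower-left corner is (-10, -9).

(-10, -9)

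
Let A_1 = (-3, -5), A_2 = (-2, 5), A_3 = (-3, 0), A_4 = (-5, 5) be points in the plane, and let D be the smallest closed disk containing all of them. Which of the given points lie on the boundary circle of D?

A_1, A_2, A_4

A smallest enclosing disk is always determined by at most three of the input points on its boundary.
The minimum enclosing circle is determined by three boundary points: A_1, A_2, A_4.
Their circumcentre is (-3.5, 0.1) with r² = 26.26.
The farthest remaining point A_3 is at distance² 0.26 ≤ 26.26.
The points at distance exactly r from the centre are A_1, A_2, A_4 — 3 points.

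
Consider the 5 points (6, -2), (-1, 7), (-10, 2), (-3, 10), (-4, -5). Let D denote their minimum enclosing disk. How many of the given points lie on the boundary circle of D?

The minimum enclosing circle is determined by three boundary points: (6, -2), (-10, 2), (-3, 10).
Their circumcentre is (-41/26, 22/13) with r² = 48025/676.
The farthest remaining point (-4, -5) is at distance² 34245/676 ≤ 48025/676.
The points at distance exactly r from the centre are (6, -2), (-10, 2), (-3, 10) — 3 points.

3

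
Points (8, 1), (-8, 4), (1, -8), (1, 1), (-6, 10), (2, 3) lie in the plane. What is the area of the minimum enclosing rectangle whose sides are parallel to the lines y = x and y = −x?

200

In coordinates u = x + y, v = x − y the rectangle is axis-aligned; the map (x,y)→(u,v) scales areas by 2.
u-values: 9, -4, -7, 2, 4, 5; range = 9 − (-7) = 16.
v-values: 7, -12, 9, 0, -16, -1; range = 9 − (-16) = 25.
Area = (16 × 25) / 2 = 200.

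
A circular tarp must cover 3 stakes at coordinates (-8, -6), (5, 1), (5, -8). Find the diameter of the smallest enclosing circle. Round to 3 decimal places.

Call the three points A, B, C in the order given.
Side lengths²: AB² = 218, AC² = 173, BC² = 81.
Since AB² = 218 < 173 + 81 = 254, the triangle is acute, so the smallest enclosing circle is the circumcircle.
Circumcentre = (-25/26, -3.5), r² = 18857/338.
Diameter = 2r = 2√(18857/338) ≈ 14.939.

14.939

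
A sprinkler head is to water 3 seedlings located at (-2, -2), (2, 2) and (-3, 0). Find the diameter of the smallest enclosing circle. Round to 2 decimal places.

5.68

Call the three points A, B, C in the order given.
Side lengths²: AB² = 32, AC² = 5, BC² = 29.
Since AB² = 32 < 29 + 5 = 34, the triangle is acute, so the smallest enclosing circle is the circumcircle.
Circumcentre = (-1/6, 1/6), r² = 145/18.
Diameter = 2r = 2√(145/18) ≈ 5.68.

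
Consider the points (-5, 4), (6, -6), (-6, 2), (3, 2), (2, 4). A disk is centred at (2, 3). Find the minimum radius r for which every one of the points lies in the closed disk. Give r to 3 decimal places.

9.849

The required radius is the distance from (2, 3) to the farthest point.
Squared distances: 50, 97, 65, 2, 1.
Maximum is 97, attained at (6, -6).
r = √97 ≈ 9.849.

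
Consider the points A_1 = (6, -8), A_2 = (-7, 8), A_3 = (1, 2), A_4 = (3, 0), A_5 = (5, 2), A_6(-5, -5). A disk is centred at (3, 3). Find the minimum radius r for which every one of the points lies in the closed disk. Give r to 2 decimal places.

11.40

The required radius is the distance from (3, 3) to the farthest point.
Squared distances: 130, 125, 5, 9, 5, 128.
Maximum is 130, attained at A_1.
r = √130 ≈ 11.40.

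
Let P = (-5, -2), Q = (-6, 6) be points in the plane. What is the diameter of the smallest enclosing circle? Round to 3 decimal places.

The smallest circle enclosing two points has them as diameter endpoints.
Centre = midpoint = (-5.5, 2); r² = |PQ|²/4 = 65/4 = 16.25.
Diameter = 2r = 2√(16.25) ≈ 8.062.

8.062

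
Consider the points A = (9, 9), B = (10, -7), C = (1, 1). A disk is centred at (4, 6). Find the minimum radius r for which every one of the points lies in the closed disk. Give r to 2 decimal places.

The required radius is the distance from (4, 6) to the farthest point.
Squared distances: 34, 205, 34.
Maximum is 205, attained at B.
r = √205 ≈ 14.32.

14.32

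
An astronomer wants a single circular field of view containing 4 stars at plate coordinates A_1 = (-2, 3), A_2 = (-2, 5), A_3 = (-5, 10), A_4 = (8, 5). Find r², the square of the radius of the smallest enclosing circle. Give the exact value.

48.5

The minimum enclosing circle of a finite set is fixed by two of the points (as a diameter) or three (as a circumcircle).
The farthest pair is A_3–A_4 with squared distance 194. The circle on this segment as diameter has centre (1.5, 7.5) and r² = 194/4 = 48.5.
Check A_1: distance² to centre = 32.5 ≤ 48.5, so it lies inside.
All remaining points lie in this disk, and no smaller disk contains both endpoints, so this is the minimum enclosing circle.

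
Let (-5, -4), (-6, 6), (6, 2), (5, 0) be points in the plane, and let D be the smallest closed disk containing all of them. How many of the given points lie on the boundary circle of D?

3

The minimum enclosing circle of a finite set is fixed by two of the points (as a diameter) or three (as a circumcircle).
The minimum enclosing circle is determined by three boundary points: (-5, -4), (-6, 6), (6, 2).
Their circumcentre is (-49/58, 85/58) with r² = 79285/1682.
The farthest remaining point (5, 0) is at distance² 61073/1682 ≤ 79285/1682.
The points at distance exactly r from the centre are (-5, -4), (-6, 6), (6, 2) — 3 points.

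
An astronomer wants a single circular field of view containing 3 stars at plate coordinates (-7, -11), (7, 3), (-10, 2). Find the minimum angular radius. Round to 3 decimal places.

10.041

Call the three points A, B, C in the order given.
Side lengths²: AB² = 392, AC² = 178, BC² = 290.
Since AB² = 392 < 290 + 178 = 468, the triangle is acute, so the smallest enclosing circle is the circumcircle.
Circumcentre = (-1.1875, -2.8125), r² = 100.8203125.
r = √(100.8203125) ≈ 10.041.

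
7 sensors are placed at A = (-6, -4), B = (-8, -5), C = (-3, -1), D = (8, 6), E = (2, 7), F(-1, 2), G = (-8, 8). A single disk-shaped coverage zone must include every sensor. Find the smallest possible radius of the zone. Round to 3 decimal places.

9.784

The minimum enclosing circle is determined by three boundary points: B, D, G.
Their circumcentre is (-0.6875, 1.5) with r² = 95.72265625.
The farthest remaining point A is at distance² 58.47265625 ≤ 95.72265625.
r = √(95.72265625) ≈ 9.784.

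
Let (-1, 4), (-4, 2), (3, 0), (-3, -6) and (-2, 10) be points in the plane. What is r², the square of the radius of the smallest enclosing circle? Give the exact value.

The farthest pair is (-3, -6)–(-2, 10) with squared distance 257. The circle on this segment as diameter has centre (-2.5, 2) and r² = 257/4 = 64.25.
Check (-1, 4): distance² to centre = 6.25 ≤ 64.25, so it lies inside.
All remaining points lie in this disk, and no smaller disk contains both endpoints, so this is the minimum enclosing circle.

64.25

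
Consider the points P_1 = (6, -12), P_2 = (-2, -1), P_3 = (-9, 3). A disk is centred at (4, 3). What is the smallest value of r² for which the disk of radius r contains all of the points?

The required radius is the distance from (4, 3) to the farthest point.
Squared distances: 229, 52, 169.
Maximum is 229, attained at P_1.

229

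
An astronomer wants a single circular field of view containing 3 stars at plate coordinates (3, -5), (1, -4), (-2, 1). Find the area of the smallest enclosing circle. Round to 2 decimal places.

Call the three points A, B, C in the order given.
Side lengths²: AB² = 5, AC² = 61, BC² = 34.
Since AC² = 61 ≥ 34 + 5 = 39, the angle opposite AC is not acute, so the smallest enclosing circle has AC as diameter.
Centre = midpoint of AC = (0.5, -2), r² = 61/4 = 15.25.
Area = π·r² = π·15.25 ≈ 47.91.

47.91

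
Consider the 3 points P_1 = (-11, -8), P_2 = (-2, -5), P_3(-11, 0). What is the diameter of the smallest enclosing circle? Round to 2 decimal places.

10.85

Side lengths²: P_1P_2² = 90, P_1P_3² = 64, P_2P_3² = 106.
Since P_2P_3² = 106 < 90 + 64 = 154, the triangle is acute, so the smallest enclosing circle is the circumcircle.
Circumcentre = (-22/3, -4), r² = 265/9.
Diameter = 2r = 2√(265/9) ≈ 10.85.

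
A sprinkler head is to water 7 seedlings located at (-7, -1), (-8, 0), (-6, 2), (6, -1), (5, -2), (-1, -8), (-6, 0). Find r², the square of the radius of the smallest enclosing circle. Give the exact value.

A smallest enclosing disk is always determined by at most three of the input points on its boundary.
The minimum enclosing circle is determined by three boundary points: (-8, 0), (6, -1), (-1, -8).
Their circumcentre is (-31/30, -29/30) with r² = 22261/450.
The farthest remaining point (5, -2) is at distance² 16861/450 ≤ 22261/450.

22261/450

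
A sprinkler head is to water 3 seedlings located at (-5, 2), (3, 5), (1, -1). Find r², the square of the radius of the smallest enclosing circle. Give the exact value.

1825/98

Call the three points A, B, C in the order given.
Side lengths²: AB² = 73, AC² = 45, BC² = 40.
Since AB² = 73 < 45 + 40 = 85, the triangle is acute, so the smallest enclosing circle is the circumcircle.
Circumcentre = (-11/14, 41/14), r² = 1825/98.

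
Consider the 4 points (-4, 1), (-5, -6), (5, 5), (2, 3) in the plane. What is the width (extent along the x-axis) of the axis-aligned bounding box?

max x = 5, min x = -5, so width = 10.

10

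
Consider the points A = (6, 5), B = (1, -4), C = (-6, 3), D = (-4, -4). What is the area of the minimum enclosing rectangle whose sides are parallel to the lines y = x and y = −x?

In coordinates u = x + y, v = x − y the rectangle is axis-aligned; the map (x,y)→(u,v) scales areas by 2.
u-values: 11, -3, -3, -8; range = 11 − (-8) = 19.
v-values: 1, 5, -9, 0; range = 5 − (-9) = 14.
Area = (19 × 14) / 2 = 133.

133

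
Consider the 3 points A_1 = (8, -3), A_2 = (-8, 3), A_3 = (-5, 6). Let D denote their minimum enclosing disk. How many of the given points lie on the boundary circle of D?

Side lengths²: A_1A_2² = 292, A_1A_3² = 250, A_2A_3² = 18.
Since A_1A_2² = 292 ≥ 250 + 18 = 268, the angle opposite A_1A_2 is not acute, so the smallest enclosing circle has A_1A_2 as diameter.
Centre = midpoint of A_1A_2 = (0, 0), r² = 292/4 = 73.
The points at distance exactly r from the centre are A_1, A_2 — 2 points.

2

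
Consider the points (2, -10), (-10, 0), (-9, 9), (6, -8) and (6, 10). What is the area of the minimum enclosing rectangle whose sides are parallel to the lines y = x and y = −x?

In coordinates u = x + y, v = x − y the rectangle is axis-aligned; the map (x,y)→(u,v) scales areas by 2.
u-values: -8, -10, 0, -2, 16; range = 16 − (-10) = 26.
v-values: 12, -10, -18, 14, -4; range = 14 − (-18) = 32.
Area = (26 × 32) / 2 = 416.

416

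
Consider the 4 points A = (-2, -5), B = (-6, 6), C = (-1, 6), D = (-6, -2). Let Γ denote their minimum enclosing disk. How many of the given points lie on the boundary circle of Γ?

3

A smallest enclosing disk is always determined by at most three of the input points on its boundary.
The minimum enclosing circle is determined by three boundary points: A, B, C.
Their circumcentre is (-3.5, 15/22) with r² = 8357/242.
The farthest remaining point D is at distance² 3253/242 ≤ 8357/242.
The points at distance exactly r from the centre are A, B, C — 3 points.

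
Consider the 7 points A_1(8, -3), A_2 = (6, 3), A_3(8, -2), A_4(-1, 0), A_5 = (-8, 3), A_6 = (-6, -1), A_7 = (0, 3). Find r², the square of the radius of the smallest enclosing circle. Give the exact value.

By Welzl's lemma the MEC is supported by two points (diametrically opposite) or three points (on a circumcircle).
The farthest pair is A_1–A_5 with squared distance 292. The circle on this segment as diameter has centre (0, 0) and r² = 292/4 = 73.
Check A_2: distance² to centre = 45 ≤ 73, so it lies inside.
All remaining points lie in this disk, and no smaller disk contains both endpoints, so this is the minimum enclosing circle.

73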